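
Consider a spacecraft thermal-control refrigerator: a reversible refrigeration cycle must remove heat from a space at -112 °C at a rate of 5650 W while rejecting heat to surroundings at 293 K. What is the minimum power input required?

T_C = -112 °C → -112 + 273.15 = 161.15 K.
Carnot COP: COP_R = T_C/(T_H − T_C) = 161.15/131.85 = 1.2222.
W = Q_C/COP_R = 5650/1.2222 = 4620 W.

Ẇ_in ≈ 4620 W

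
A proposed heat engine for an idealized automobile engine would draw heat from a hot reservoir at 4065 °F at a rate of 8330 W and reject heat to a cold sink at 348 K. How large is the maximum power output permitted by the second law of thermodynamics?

T_H = 4065 °F → (4065 − 32) × 5/9 = 2240.56 °C = 2513.71 K.
The second-law ceiling is the Carnot efficiency, η_max = 1 − T_C/T_H = 1 − 348.00/2513.71 = 0.8616.
W_max = η_max · Q_H = 0.8616 × 8330 = 7180 W.

Ẇ_max ≈ 7180 W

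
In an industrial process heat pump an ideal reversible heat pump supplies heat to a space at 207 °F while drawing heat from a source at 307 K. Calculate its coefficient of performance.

T_H = 207 °F → (207 − 32) × 5/9 = 97.22 °C = 370.37 K.
For a reversible heat pump, COP_HP = T_H/(T_H − T_C) = 370.37/(370.37 − 307.00) = 5.844.

COP_HP ≈ 5.844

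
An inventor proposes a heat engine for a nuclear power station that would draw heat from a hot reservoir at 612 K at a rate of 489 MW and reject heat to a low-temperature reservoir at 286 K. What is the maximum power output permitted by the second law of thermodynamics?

Ẇ_max ≈ 260 MW

The second-law ceiling is the Carnot efficiency, η_max = 1 − T_C/T_H = 1 − 286.00/612.00 = 0.5327.
W_max = η_max · Q_H = 0.5327 × 489 = 260 MW.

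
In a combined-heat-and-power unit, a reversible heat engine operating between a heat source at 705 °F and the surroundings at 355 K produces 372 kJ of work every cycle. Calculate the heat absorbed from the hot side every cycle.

Q_H ≈ 824.2 kJ

T_H = 705 °F → (705 − 32) × 5/9 = 373.89 °C = 647.04 K.
For a reversible engine, η = 1 − T_C/T_H = 1 − 355.00/647.04 = 0.4513.
Q_H = W/η = 372/0.4513 = 824.2 kJ.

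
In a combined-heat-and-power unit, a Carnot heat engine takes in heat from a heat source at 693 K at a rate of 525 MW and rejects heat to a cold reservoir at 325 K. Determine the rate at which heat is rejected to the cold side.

Since the cycle is reversible, η = 1 − T_C/T_H = 1 − 325.00/693.00 = 0.5310.
For a reversible cycle Q_C/Q_H = T_C/T_H, so Q_C = 525 × 325.00/693.00 = 246 MW.

Q̇_C ≈ 246 MW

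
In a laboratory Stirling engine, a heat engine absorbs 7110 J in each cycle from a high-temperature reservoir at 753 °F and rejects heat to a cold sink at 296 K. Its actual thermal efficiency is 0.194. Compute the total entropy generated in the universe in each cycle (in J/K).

T_H = 753 °F → (753 − 32) × 5/9 = 400.56 °C = 673.71 K.
W = η·Q_H = 0.194 × 7110 = 1379 J, so Q_C = Q_H − W = 5731 J.
Entropy balance on the reservoirs: −Q_H/T_H = -10.55 J/K, +Q_C/T_C = 19.36 J/K.
ΔS_univ = −Q_H/T_H + Q_C/T_C = 8.807 J/K (> 0, since η = 0.194 < η_Carnot = 0.561).

ΔS_univ ≈ 8.807 J/K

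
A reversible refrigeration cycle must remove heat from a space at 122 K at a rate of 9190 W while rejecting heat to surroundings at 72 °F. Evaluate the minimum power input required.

T_H = 72 °F → (72 − 32) × 5/9 = 22.22 °C = 295.37 K.
The reversible coefficient of performance is COP_R = T_C/(T_H − T_C) = 122.00/173.37 = 0.7037.
W = Q_C/COP_R = 9190/0.7037 = 13100 W.

Ẇ_in ≈ 13100 W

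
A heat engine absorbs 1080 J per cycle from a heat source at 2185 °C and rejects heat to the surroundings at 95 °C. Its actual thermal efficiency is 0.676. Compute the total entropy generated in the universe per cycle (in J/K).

T_H = 2185 °C → 2185 + 273.15 = 2458.15 K.
T_C = 95 °C → 95 + 273.15 = 368.15 K.
W = η·Q_H = 0.676 × 1080 = 730.1 J, so Q_C = Q_H − W = 349.9 J.
Entropy balance on the reservoirs: −Q_H/T_H = -0.4394 J/K, +Q_C/T_C = 0.9505 J/K.
ΔS_univ = −Q_H/T_H + Q_C/T_C = 0.511 J/K (> 0, since η = 0.676 < η_Carnot = 0.850).

ΔS_univ ≈ 0.511 J/K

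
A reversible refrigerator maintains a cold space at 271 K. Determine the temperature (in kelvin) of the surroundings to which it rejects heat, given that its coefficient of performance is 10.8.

COP_R = T_C/(T_H − T_C) ⇒ T_H = T_C·(1 + 1/COP_R) = 271.00 × (1 + 1/10.8) = 296 K.

T_H ≈ 296 K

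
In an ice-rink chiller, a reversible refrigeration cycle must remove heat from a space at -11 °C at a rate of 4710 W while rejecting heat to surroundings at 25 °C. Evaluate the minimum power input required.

Ẇ_in ≈ 646.8 W

T_H = 25 °C → 25 + 273.15 = 298.15 K.
T_C = -11 °C → -11 + 273.15 = 262.15 K.
For a reversible refrigerator, COP_R = T_C/(T_H − T_C) = 262.15/36.00 = 7.2819.
W = Q_C/COP_R = 4710/7.2819 = 646.8 W.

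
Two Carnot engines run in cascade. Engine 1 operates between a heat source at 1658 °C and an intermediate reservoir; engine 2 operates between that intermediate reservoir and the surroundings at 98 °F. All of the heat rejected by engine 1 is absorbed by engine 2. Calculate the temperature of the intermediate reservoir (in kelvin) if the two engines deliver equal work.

T_m ≈ 1120 K

T_H = 1658 °C → 1658 + 273.15 = 1931.15 K.
T_C = 98 °F → (98 − 32) × 5/9 = 36.67 °C = 309.82 K.
For reversible stages Q_m = Q_H·(T_m/T_H). Setting W₁ = Q_H(1 − T_m/T_H) equal to W₂ = Q_m(1 − T_C/T_m) = Q_H·(T_m − T_C)/T_H gives T_H − T_m = T_m − T_C, so T_m = (T_H + T_C)/2 = (1931.15 + 309.82)/2 = 1120 K.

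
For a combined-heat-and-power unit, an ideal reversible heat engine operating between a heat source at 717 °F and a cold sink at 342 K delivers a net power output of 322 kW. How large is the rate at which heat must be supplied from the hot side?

Q̇_H ≈ 675.3 kW

T_H = 717 °F → (717 − 32) × 5/9 = 380.56 °C = 653.71 K.
η_rev = 1 − T_C/T_H = 1 − 342.00/653.71 = 0.4768.
Q_H = W/η = 322/0.4768 = 675.3 kW.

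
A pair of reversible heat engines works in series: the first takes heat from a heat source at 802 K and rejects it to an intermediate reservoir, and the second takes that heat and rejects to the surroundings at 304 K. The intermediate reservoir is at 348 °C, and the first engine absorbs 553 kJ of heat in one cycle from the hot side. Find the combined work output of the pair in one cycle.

Two reversible stages in series are equivalent to a single Carnot engine between T_H and T_C, so η_total = 1 − T_C/T_H = 1 − 304.00/802.00 = 0.6209.
W_total = η_total · Q_H = 0.6209 × 553 = 343 kJ.

W_total ≈ 343 kJ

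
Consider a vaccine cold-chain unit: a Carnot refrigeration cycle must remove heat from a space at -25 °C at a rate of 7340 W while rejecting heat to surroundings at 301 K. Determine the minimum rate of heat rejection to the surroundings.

Q̇_H ≈ 8900 W

T_C = -25 °C → -25 + 273.15 = 248.15 K.
For a reversible cycle Q_H/Q_C = T_H/T_C, so Q_H = Q_C·T_H/T_C = 7340 × 301.00/248.15 = 8900 W.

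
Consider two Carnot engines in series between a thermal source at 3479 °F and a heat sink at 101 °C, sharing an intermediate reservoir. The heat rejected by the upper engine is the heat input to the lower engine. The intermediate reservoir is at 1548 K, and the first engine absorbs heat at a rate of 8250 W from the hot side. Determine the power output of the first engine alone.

Ẇ₁ ≈ 2414 W

T_H = 3479 °F → (3479 − 32) × 5/9 = 1915.00 °C = 2188.15 K.
T_C = 101 °C → 101 + 273.15 = 374.15 K.
First-stage efficiency η₁ = 1 − T_m/T_H = 1 − 1548.00/2188.15 = 0.2926.
W₁ = η₁·Q_H = 0.2926 × 8250 = 2414 W.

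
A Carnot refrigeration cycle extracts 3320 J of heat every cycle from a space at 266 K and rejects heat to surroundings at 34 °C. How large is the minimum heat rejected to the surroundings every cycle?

Q_H ≈ 3834 J

T_H = 34 °C → 34 + 273.15 = 307.15 K.
For a reversible cycle Q_H/Q_C = T_H/T_C, so Q_H = Q_C·T_H/T_C = 3320 × 307.15/266.00 = 3834 J.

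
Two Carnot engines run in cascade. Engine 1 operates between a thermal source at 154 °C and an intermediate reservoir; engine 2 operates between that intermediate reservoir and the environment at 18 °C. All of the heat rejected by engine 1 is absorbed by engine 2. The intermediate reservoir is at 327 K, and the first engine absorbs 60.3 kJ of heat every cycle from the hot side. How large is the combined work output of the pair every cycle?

W_total ≈ 19.2 kJ

T_H = 154 °C → 154 + 273.15 = 427.15 K.
T_C = 18 °C → 18 + 273.15 = 291.15 K.
Two reversible stages in series are equivalent to a single Carnot engine between T_H and T_C, so η_total = 1 − T_C/T_H = 1 − 291.15/427.15 = 0.3184.
W_total = η_total · Q_H = 0.3184 × 60.3 = 19.2 kJ.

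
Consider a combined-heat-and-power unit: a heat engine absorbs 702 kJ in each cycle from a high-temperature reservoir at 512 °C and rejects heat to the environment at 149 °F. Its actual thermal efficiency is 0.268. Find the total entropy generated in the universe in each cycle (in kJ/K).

ΔS_univ ≈ 0.6255 kJ/K

T_H = 512 °C → 512 + 273.15 = 785.15 K.
T_C = 149 °F → (149 − 32) × 5/9 = 65.00 °C = 338.15 K.
W = η·Q_H = 0.268 × 702 = 188.1 kJ, so Q_C = Q_H − W = 513.9 kJ.
The hot reservoir loses entropy Q_H/T_H = 702/785.15 = 0.8941 kJ/K; the cold reservoir gains Q_C/T_C = 513.9/338.15 = 1.520 kJ/K.
ΔS_univ = −Q_H/T_H + Q_C/T_C = 0.6255 kJ/K (> 0, since η = 0.268 < η_Carnot = 0.569).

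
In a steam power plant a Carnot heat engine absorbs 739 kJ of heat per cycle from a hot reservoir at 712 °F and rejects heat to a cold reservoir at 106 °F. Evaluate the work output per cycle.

T_H = 712 °F → (712 − 32) × 5/9 = 377.78 °C = 650.93 K.
T_C = 106 °F → (106 − 32) × 5/9 = 41.11 °C = 314.26 K.
Carnot efficiency: η = 1 − T_C/T_H = 1 − 314.26/650.93 = 0.5172.
W = η·Q_H = 0.5172 × 739 = 382 kJ.

W ≈ 382 kJ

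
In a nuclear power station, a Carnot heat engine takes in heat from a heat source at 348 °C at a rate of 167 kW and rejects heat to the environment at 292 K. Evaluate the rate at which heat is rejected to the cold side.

Q̇_C ≈ 78.51 kW

T_H = 348 °C → 348 + 273.15 = 621.15 K.
The Carnot efficiency is η = 1 − T_C/T_H = 1 − 292.00/621.15 = 0.5299.
For a reversible cycle Q_C/Q_H = T_C/T_H, so Q_C = 167 × 292.00/621.15 = 78.51 kW.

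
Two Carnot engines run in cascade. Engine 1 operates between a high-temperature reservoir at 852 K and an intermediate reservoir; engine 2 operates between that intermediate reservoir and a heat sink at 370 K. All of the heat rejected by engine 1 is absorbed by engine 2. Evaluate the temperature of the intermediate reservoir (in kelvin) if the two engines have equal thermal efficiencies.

T_m ≈ 561 K

Equal efficiencies require 1 − T_m/T_H = 1 − T_C/T_m, i.e. T_m/T_H = T_C/T_m, so T_m = √(T_H·T_C) = √(852.00 × 370.00) = 561 K.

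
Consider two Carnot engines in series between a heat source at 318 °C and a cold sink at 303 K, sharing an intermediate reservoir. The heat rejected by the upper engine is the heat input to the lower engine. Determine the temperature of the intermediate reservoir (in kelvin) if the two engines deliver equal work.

T_m ≈ 447 K

T_H = 318 °C → 318 + 273.15 = 591.15 K.
For reversible stages Q_m = Q_H·(T_m/T_H). Setting W₁ = Q_H(1 − T_m/T_H) equal to W₂ = Q_m(1 − T_C/T_m) = Q_H·(T_m − T_C)/T_H gives T_H − T_m = T_m − T_C, so T_m = (T_H + T_C)/2 = (591.15 + 303.00)/2 = 447 K.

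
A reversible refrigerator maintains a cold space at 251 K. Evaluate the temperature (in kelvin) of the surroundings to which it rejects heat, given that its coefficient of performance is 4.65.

T_H ≈ 305 K

COP_R = T_C/(T_H − T_C) ⇒ T_H = T_C·(1 + 1/COP_R) = 251.00 × (1 + 1/4.65) = 305 K.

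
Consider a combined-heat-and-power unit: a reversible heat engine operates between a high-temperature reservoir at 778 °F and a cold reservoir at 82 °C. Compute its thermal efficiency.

T_H = 778 °F → (778 − 32) × 5/9 = 414.44 °C = 687.59 K.
T_C = 82 °C → 82 + 273.15 = 355.15 K.
Since the cycle is reversible, η = 1 − T_C/T_H = 1 − 355.15/687.59 = 0.483.

η ≈ 0.483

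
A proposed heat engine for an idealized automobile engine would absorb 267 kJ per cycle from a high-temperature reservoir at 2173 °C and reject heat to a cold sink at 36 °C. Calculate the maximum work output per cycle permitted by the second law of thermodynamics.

W_max ≈ 233.3 kJ

T_H = 2173 °C → 2173 + 273.15 = 2446.15 K.
T_C = 36 °C → 36 + 273.15 = 309.15 K.
By the Carnot theorem, η_max = 1 − T_C/T_H = 1 − 309.15/2446.15 = 0.8736.
W_max = η_max · Q_H = 0.8736 × 267 = 233.3 kJ.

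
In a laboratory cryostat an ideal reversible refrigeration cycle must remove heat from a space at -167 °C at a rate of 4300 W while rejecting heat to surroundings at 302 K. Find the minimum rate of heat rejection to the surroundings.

T_C = -167 °C → -167 + 273.15 = 106.15 K.
For a reversible cycle Q_H/Q_C = T_H/T_C, so Q_H = Q_C·T_H/T_C = 4300 × 302.00/106.15 = 12200 W.

Q̇_H ≈ 12200 W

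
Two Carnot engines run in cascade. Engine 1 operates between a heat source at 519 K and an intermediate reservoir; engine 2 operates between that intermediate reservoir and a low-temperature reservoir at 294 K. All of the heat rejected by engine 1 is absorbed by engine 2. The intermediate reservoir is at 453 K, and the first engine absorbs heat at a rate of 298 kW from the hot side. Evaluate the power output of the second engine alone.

Heat entering the second stage: Q_m = Q_H·(T_m/T_H) = 298 × 453.00/519.00 = 260 kW.
Second-stage efficiency η₂ = 1 − T_C/T_m = 1 − 294.00/453.00 = 0.3510, so W₂ = η₂·Q_m = 91.3 kW.

Ẇ₂ ≈ 91.3 kW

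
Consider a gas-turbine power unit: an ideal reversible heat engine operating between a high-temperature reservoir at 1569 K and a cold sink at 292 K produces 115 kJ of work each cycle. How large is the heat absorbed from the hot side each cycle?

The Carnot efficiency is η = 1 − T_C/T_H = 1 − 292.00/1569.00 = 0.8139.
Q_H = W/η = 115/0.8139 = 141.3 kJ.

Q_H ≈ 141.3 kJ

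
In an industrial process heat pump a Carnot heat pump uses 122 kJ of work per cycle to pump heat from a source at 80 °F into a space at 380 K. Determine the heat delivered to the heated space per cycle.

T_C = 80 °F → (80 − 32) × 5/9 = 26.67 °C = 299.82 K.
Reversible heating COP: COP_HP = T_H/(T_H − T_C) = 380.00/80.18 = 4.7391.
Q_H = COP_HP · W = 4.7391 × 122 = 578 kJ.

Q_H ≈ 578 kJ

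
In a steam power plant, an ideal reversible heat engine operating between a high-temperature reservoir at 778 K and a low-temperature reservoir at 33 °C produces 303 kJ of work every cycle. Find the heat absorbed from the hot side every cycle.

Q_H ≈ 499.6 kJ

T_C = 33 °C → 33 + 273.15 = 306.15 K.
η_rev = 1 − T_C/T_H = 1 − 306.15/778.00 = 0.6065.
Q_H = W/η = 303/0.6065 = 499.6 kJ.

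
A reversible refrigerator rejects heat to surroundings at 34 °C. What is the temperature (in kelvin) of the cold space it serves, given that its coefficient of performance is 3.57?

T_C ≈ 240 K

T_H = 34 °C → 34 + 273.15 = 307.15 K.
COP_R = T_C/(T_H − T_C) ⇒ T_C = T_H·COP_R/(1 + COP_R) = 307.15 × 3.57/(1 + 3.57) = 240 K.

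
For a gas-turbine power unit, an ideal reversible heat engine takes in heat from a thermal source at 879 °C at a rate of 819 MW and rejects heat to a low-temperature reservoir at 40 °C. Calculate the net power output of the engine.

Ẇ ≈ 596.4 MW

T_H = 879 °C → 879 + 273.15 = 1152.15 K.
T_C = 40 °C → 40 + 273.15 = 313.15 K.
For a reversible engine, η = 1 − T_C/T_H = 1 − 313.15/1152.15 = 0.7282.
W = η·Q_H = 0.7282 × 819 = 596.4 MW.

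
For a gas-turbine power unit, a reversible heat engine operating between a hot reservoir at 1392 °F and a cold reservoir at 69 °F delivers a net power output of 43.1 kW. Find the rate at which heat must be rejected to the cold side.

Q̇_C ≈ 17.2 kW

T_H = 1392 °F → (1392 − 32) × 5/9 = 755.56 °C = 1028.71 K.
T_C = 69 °F → (69 − 32) × 5/9 = 20.56 °C = 293.71 K.
Since the cycle is reversible, η = 1 − T_C/T_H = 1 − 293.71/1028.71 = 0.7145.
Since Q_C/Q_H = T_C/T_H and Q_H = W/η, Q_C = W·T_C/(T_H − T_C) = 43.1 × 293.71/735.00 = 17.2 kW.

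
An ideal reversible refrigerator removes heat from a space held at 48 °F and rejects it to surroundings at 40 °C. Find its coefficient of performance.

COP_R ≈ 9.07

T_H = 40 °C → 40 + 273.15 = 313.15 K.
T_C = 48 °F → (48 − 32) × 5/9 = 8.89 °C = 282.04 K.
COP_R = T_C/(T_H − T_C) = 282.04/(313.15 − 282.04) = 9.07.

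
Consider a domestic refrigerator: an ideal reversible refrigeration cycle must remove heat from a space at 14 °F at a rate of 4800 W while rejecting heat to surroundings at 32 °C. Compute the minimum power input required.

Ẇ_in ≈ 766.1 W

T_H = 32 °C → 32 + 273.15 = 305.15 K.
T_C = 14 °F → (14 − 32) × 5/9 = -10.00 °C = 263.15 K.
Carnot COP: COP_R = T_C/(T_H − T_C) = 263.15/42.00 = 6.2655.
W = Q_C/COP_R = 4800/6.2655 = 766.1 W.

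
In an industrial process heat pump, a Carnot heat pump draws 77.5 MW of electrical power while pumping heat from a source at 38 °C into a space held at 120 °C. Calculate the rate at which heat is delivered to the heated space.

Q̇_H ≈ 372 MW

T_H = 120 °C → 120 + 273.15 = 393.15 K.
T_C = 38 °C → 38 + 273.15 = 311.15 K.
The Carnot heat-pump COP is COP_HP = T_H/(T_H − T_C) = 393.15/82.00 = 4.7945.
Q_H = COP_HP · W = 4.7945 × 77.5 = 372 MW.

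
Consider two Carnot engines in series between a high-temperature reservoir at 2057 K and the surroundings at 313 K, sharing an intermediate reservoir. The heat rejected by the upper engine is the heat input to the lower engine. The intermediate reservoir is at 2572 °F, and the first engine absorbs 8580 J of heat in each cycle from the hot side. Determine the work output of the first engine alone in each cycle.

T_m = 2572 °F → (2572 − 32) × 5/9 = 1411.11 °C = 1684.26 K.
First-stage efficiency η₁ = 1 − T_m/T_H = 1 − 1684.26/2057.00 = 0.1812.
W₁ = η₁·Q_H = 0.1812 × 8580 = 1550 J.

W₁ ≈ 1550 J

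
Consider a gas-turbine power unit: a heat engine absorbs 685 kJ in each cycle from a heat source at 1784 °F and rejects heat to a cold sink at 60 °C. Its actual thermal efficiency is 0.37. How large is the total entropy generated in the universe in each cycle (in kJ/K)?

ΔS_univ ≈ 0.746 kJ/K

T_H = 1784 °F → (1784 − 32) × 5/9 = 973.33 °C = 1246.48 K.
T_C = 60 °C → 60 + 273.15 = 333.15 K.
W = η·Q_H = 0.37 × 685 = 253.4 kJ, so Q_C = Q_H − W = 431.6 kJ.
The hot reservoir loses entropy Q_H/T_H = 685/1246.48 = 0.5495 kJ/K; the cold reservoir gains Q_C/T_C = 431.6/333.15 = 1.295 kJ/K.
ΔS_univ = −Q_H/T_H + Q_C/T_C = 0.746 kJ/K (> 0, since η = 0.37 < η_Carnot = 0.733).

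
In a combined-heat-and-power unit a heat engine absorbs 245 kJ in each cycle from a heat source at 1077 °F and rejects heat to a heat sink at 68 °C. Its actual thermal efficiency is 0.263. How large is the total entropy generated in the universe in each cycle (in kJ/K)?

T_H = 1077 °F → (1077 − 32) × 5/9 = 580.56 °C = 853.71 K.
T_C = 68 °C → 68 + 273.15 = 341.15 K.
W = η·Q_H = 0.263 × 245 = 64.44 kJ, so Q_C = Q_H − W = 180.6 kJ.
Reservoir entropy changes: ΔS_H = −Q_H/T_H = −245/853.71 = -0.2870 kJ/K and ΔS_C = +Q_C/T_C = 180.6/341.15 = 0.5293 kJ/K.
ΔS_univ = −Q_H/T_H + Q_C/T_C = 0.242 kJ/K (> 0, since η = 0.263 < η_Carnot = 0.600).

ΔS_univ ≈ 0.242 kJ/K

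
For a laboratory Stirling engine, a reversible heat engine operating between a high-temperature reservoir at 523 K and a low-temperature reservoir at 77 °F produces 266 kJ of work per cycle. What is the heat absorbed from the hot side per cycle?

T_C = 77 °F → (77 − 32) × 5/9 = 25.00 °C = 298.15 K.
The Carnot efficiency is η = 1 − T_C/T_H = 1 − 298.15/523.00 = 0.4299.
Q_H = W/η = 266/0.4299 = 619 kJ.

Q_H ≈ 619 kJ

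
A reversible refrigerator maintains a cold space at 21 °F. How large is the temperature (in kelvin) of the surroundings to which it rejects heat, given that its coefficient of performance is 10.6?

T_C = 21 °F → (21 − 32) × 5/9 = -6.11 °C = 267.04 K.
COP_R = T_C/(T_H − T_C) ⇒ T_H = T_C·(1 + 1/COP_R) = 267.04 × (1 + 1/10.6) = 292 K.

T_H ≈ 292 K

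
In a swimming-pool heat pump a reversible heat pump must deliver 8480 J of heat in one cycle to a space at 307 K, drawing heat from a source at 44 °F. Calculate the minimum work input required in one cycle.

T_C = 44 °F → (44 − 32) × 5/9 = 6.67 °C = 279.82 K.
For a reversible heat pump, COP_HP = T_H/(T_H − T_C) = 307.00/27.18 = 11.2937.
W = Q_H/COP_HP = 8480/11.2937 = 751 J.

W_in ≈ 751 J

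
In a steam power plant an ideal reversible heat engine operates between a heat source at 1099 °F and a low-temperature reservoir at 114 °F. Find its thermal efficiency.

T_H = 1099 °F → (1099 − 32) × 5/9 = 592.78 °C = 865.93 K.
T_C = 114 °F → (114 − 32) × 5/9 = 45.56 °C = 318.71 K.
For a reversible engine, η = 1 − T_C/T_H = 1 − 318.71/865.93 = 0.632.

η ≈ 0.632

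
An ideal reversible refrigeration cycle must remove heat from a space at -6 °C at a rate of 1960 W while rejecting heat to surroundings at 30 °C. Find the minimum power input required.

T_H = 30 °C → 30 + 273.15 = 303.15 K.
T_C = -6 °C → -6 + 273.15 = 267.15 K.
COP_R = T_C/(T_H − T_C) = 267.15/36.00 = 7.4208.
W = Q_C/COP_R = 1960/7.4208 = 264 W.

Ẇ_in ≈ 264 W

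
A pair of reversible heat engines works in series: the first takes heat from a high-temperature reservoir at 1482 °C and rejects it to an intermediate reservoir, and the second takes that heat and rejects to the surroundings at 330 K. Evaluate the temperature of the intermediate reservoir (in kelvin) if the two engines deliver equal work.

T_m ≈ 1043 K

T_H = 1482 °C → 1482 + 273.15 = 1755.15 K.
For reversible stages Q_m = Q_H·(T_m/T_H). Setting W₁ = Q_H(1 − T_m/T_H) equal to W₂ = Q_m(1 − T_C/T_m) = Q_H·(T_m − T_C)/T_H gives T_H − T_m = T_m − T_C, so T_m = (T_H + T_C)/2 = (1755.15 + 330.00)/2 = 1043 K.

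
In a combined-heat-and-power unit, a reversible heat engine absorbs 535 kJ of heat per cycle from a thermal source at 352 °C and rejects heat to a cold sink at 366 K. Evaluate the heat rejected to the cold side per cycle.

Q_C ≈ 313 kJ

T_H = 352 °C → 352 + 273.15 = 625.15 K.
For a reversible engine, η = 1 − T_C/T_H = 1 − 366.00/625.15 = 0.4145.
For a reversible cycle Q_C/Q_H = T_C/T_H, so Q_C = 535 × 366.00/625.15 = 313 kJ.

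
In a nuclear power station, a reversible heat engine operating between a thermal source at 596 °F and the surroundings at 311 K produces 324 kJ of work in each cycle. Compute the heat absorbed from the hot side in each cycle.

T_H = 596 °F → (596 − 32) × 5/9 = 313.33 °C = 586.48 K.
η_rev = 1 − T_C/T_H = 1 − 311.00/586.48 = 0.4697.
Q_H = W/η = 324/0.4697 = 689.8 kJ.

Q_H ≈ 689.8 kJ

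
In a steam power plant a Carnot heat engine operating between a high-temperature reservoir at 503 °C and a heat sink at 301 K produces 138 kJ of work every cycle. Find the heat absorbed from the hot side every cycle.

T_H = 503 °C → 503 + 273.15 = 776.15 K.
For a reversible engine, η = 1 − T_C/T_H = 1 − 301.00/776.15 = 0.6122.
Q_H = W/η = 138/0.6122 = 225 kJ.

Q_H ≈ 225 kJ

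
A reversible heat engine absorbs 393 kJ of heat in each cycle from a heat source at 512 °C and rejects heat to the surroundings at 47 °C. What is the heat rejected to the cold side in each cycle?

Q_C ≈ 160 kJ

T_H = 512 °C → 512 + 273.15 = 785.15 K.
T_C = 47 °C → 47 + 273.15 = 320.15 K.
Carnot efficiency: η = 1 − T_C/T_H = 1 − 320.15/785.15 = 0.5922.
For a reversible cycle Q_C/Q_H = T_C/T_H, so Q_C = 393 × 320.15/785.15 = 160 kJ.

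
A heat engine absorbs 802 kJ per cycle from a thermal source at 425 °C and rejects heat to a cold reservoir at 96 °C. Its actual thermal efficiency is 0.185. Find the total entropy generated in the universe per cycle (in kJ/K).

ΔS_univ ≈ 0.622 kJ/K

T_H = 425 °C → 425 + 273.15 = 698.15 K.
T_C = 96 °C → 96 + 273.15 = 369.15 K.
W = η·Q_H = 0.185 × 802 = 148.4 kJ, so Q_C = Q_H − W = 653.6 kJ.
The hot reservoir loses entropy Q_H/T_H = 802/698.15 = 1.149 kJ/K; the cold reservoir gains Q_C/T_C = 653.6/369.15 = 1.771 kJ/K.
ΔS_univ = −Q_H/T_H + Q_C/T_C = 0.622 kJ/K (> 0, since η = 0.185 < η_Carnot = 0.471).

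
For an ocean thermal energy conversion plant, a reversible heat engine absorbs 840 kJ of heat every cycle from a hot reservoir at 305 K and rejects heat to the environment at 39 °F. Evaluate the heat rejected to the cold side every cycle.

Q_C ≈ 763 kJ

T_C = 39 °F → (39 − 32) × 5/9 = 3.89 °C = 277.04 K.
For a reversible engine, η = 1 − T_C/T_H = 1 − 277.04/305.00 = 0.0917.
For a reversible cycle Q_C/Q_H = T_C/T_H, so Q_C = 840 × 277.04/305.00 = 763 kJ.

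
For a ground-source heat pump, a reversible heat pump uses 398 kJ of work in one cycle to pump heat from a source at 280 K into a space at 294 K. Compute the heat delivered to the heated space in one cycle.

The Carnot heat-pump COP is COP_HP = T_H/(T_H − T_C) = 294.00/14.00 = 21.0000.
Q_H = COP_HP · W = 21.0000 × 398 = 8360 kJ.

Q_H ≈ 8360 kJ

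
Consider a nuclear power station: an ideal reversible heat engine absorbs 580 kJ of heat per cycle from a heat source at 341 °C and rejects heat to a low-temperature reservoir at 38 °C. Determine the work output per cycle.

W ≈ 286.2 kJ

T_H = 341 °C → 341 + 273.15 = 614.15 K.
T_C = 38 °C → 38 + 273.15 = 311.15 K.
For a reversible engine, η = 1 − T_C/T_H = 1 − 311.15/614.15 = 0.4934.
W = η·Q_H = 0.4934 × 580 = 286.2 kJ.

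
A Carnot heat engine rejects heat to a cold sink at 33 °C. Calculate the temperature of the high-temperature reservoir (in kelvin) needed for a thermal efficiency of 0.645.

T_C = 33 °C → 33 + 273.15 = 306.15 K.
From η = 1 − T_C/T_H, solving for T_H gives T_H = T_C/(1 − η) = 306.15/(1 − 0.645) = 862 K.

T_H ≈ 862 K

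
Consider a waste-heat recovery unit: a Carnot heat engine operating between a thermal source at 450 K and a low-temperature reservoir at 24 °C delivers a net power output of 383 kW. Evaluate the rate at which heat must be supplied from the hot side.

T_C = 24 °C → 24 + 273.15 = 297.15 K.
Carnot efficiency: η = 1 − T_C/T_H = 1 − 297.15/450.00 = 0.3397.
Q_H = W/η = 383/0.3397 = 1130 kW.

Q̇_H ≈ 1130 kW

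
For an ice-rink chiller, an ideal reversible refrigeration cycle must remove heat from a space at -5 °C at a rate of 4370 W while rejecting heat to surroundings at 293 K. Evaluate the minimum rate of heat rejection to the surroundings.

T_C = -5 °C → -5 + 273.15 = 268.15 K.
For a reversible cycle Q_H/Q_C = T_H/T_C, so Q_H = Q_C·T_H/T_C = 4370 × 293.00/268.15 = 4770 W.

Q̇_H ≈ 4770 W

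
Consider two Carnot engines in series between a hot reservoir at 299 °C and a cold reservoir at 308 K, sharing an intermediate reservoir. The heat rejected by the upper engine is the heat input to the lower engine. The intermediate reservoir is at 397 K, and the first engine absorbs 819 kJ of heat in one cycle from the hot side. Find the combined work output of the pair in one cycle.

T_H = 299 °C → 299 + 273.15 = 572.15 K.
Two reversible stages in series are equivalent to a single Carnot engine between T_H and T_C, so η_total = 1 − T_C/T_H = 1 − 308.00/572.15 = 0.4617.
W_total = η_total · Q_H = 0.4617 × 819 = 378.1 kJ.

W_total ≈ 378.1 kJ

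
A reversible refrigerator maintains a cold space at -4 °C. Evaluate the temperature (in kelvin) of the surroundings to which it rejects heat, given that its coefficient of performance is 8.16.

T_C = -4 °C → -4 + 273.15 = 269.15 K.
COP_R = T_C/(T_H − T_C) ⇒ T_H = T_C·(1 + 1/COP_R) = 269.15 × (1 + 1/8.16) = 302 K.

T_H ≈ 302 K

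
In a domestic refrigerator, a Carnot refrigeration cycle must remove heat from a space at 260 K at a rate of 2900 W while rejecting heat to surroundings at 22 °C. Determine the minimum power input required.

Ẇ_in ≈ 392.1 W

T_H = 22 °C → 22 + 273.15 = 295.15 K.
For a reversible refrigerator, COP_R = T_C/(T_H − T_C) = 260.00/35.15 = 7.3969.
W = Q_C/COP_R = 2900/7.3969 = 392.1 W.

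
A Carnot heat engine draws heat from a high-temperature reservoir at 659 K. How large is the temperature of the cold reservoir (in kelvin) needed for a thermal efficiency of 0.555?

From η = 1 − T_C/T_H, T_C = T_H·(1 − η) = 659.00 × (1 − 0.555) = 293.3 K.

T_C ≈ 293.3 K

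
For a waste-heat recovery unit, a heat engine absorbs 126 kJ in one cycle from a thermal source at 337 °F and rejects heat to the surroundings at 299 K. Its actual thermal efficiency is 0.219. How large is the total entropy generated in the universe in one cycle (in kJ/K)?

T_H = 337 °F → (337 − 32) × 5/9 = 169.44 °C = 442.59 K.
W = η·Q_H = 0.219 × 126 = 27.59 kJ, so Q_C = Q_H − W = 98.41 kJ.
The hot reservoir loses entropy Q_H/T_H = 126/442.59 = 0.2847 kJ/K; the cold reservoir gains Q_C/T_C = 98.41/299.00 = 0.3291 kJ/K.
ΔS_univ = −Q_H/T_H + Q_C/T_C = 0.04443 kJ/K (> 0, since η = 0.219 < η_Carnot = 0.324).

ΔS_univ ≈ 0.04443 kJ/K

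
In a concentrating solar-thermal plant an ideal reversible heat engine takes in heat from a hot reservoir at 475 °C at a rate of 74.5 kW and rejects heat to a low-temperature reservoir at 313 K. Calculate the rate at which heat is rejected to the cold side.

Q̇_C ≈ 31.2 kW

T_H = 475 °C → 475 + 273.15 = 748.15 K.
Carnot efficiency: η = 1 − T_C/T_H = 1 − 313.00/748.15 = 0.5816.
For a reversible cycle Q_C/Q_H = T_C/T_H, so Q_C = 74.5 × 313.00/748.15 = 31.2 kW.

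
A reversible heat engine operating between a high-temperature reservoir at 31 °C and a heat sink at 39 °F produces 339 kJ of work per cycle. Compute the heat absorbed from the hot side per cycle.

Q_H ≈ 3803 kJ

T_H = 31 °C → 31 + 273.15 = 304.15 K.
T_C = 39 °F → (39 − 32) × 5/9 = 3.89 °C = 277.04 K.
η_rev = 1 − T_C/T_H = 1 − 277.04/304.15 = 0.0891.
Q_H = W/η = 339/0.0891 = 3803 kJ.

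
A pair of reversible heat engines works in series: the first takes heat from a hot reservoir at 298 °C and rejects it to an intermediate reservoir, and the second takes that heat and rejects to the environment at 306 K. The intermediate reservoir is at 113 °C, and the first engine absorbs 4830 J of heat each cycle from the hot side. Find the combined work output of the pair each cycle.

T_H = 298 °C → 298 + 273.15 = 571.15 K.
Two reversible stages in series are equivalent to a single Carnot engine between T_H and T_C, so η_total = 1 − T_C/T_H = 1 − 306.00/571.15 = 0.4642.
W_total = η_total · Q_H = 0.4642 × 4830 = 2240 J.

W_total ≈ 2240 J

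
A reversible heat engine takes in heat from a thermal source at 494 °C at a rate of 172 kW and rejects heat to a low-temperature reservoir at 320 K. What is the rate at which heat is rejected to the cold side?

Q̇_C ≈ 71.7 kW

T_H = 494 °C → 494 + 273.15 = 767.15 K.
For a reversible engine, η = 1 − T_C/T_H = 1 − 320.00/767.15 = 0.5829.
For a reversible cycle Q_C/Q_H = T_C/T_H, so Q_C = 172 × 320.00/767.15 = 71.7 kW.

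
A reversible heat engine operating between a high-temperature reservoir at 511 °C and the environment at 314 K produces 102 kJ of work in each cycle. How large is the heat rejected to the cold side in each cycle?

T_H = 511 °C → 511 + 273.15 = 784.15 K.
Since the cycle is reversible, η = 1 − T_C/T_H = 1 − 314.00/784.15 = 0.5996.
Since Q_C/Q_H = T_C/T_H and Q_H = W/η, Q_C = W·T_C/(T_H − T_C) = 102 × 314.00/470.15 = 68.1 kJ.

Q_C ≈ 68.1 kJ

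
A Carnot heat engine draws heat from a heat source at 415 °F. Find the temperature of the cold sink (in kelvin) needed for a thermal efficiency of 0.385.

T_H = 415 °F → (415 − 32) × 5/9 = 212.78 °C = 485.93 K.
From η = 1 − T_C/T_H, T_C = T_H·(1 − η) = 485.93 × (1 − 0.385) = 298.8 K.

T_C ≈ 298.8 K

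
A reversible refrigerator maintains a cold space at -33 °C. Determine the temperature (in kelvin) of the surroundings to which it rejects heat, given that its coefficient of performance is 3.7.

T_H ≈ 305 K

T_C = -33 °C → -33 + 273.15 = 240.15 K.
COP_R = T_C/(T_H − T_C) ⇒ T_H = T_C·(1 + 1/COP_R) = 240.15 × (1 + 1/3.7) = 305 K.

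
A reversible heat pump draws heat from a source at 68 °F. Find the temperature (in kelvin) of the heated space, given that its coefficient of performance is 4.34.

T_C = 68 °F → (68 − 32) × 5/9 = 20.00 °C = 293.15 K.
COP_HP = T_H/(T_H − T_C) ⇒ T_H = T_C·COP_HP/(COP_HP − 1) = 293.15 × 4.34/(4.34 − 1) = 381 K.

T_H ≈ 381 K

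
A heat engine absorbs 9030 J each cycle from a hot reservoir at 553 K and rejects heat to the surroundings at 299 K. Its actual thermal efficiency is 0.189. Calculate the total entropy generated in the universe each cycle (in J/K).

ΔS_univ ≈ 8.16 J/K

W = η·Q_H = 0.189 × 9030 = 1707 J, so Q_C = Q_H − W = 7323 J.
Entropy balance on the reservoirs: −Q_H/T_H = -16.33 J/K, +Q_C/T_C = 24.49 J/K.
ΔS_univ = −Q_H/T_H + Q_C/T_C = 8.16 J/K (> 0, since η = 0.189 < η_Carnot = 0.459).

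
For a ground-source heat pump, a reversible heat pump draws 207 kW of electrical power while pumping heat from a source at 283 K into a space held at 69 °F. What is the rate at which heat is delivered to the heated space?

Q̇_H ≈ 5680 kW

T_H = 69 °F → (69 − 32) × 5/9 = 20.56 °C = 293.71 K.
Reversible heating COP: COP_HP = T_H/(T_H − T_C) = 293.71/10.71 = 27.4349.
Q_H = COP_HP · W = 27.4349 × 207 = 5680 kW.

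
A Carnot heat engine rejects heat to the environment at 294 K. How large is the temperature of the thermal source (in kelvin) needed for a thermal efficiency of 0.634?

T_H ≈ 803 K

From η = 1 − T_C/T_H, solving for T_H gives T_H = T_C/(1 − η) = 294.00/(1 − 0.634) = 803 K.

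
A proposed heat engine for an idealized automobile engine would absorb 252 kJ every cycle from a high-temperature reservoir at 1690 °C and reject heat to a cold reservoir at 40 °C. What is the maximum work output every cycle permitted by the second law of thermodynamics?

W_max ≈ 212 kJ

T_H = 1690 °C → 1690 + 273.15 = 1963.15 K.
T_C = 40 °C → 40 + 273.15 = 313.15 K.
No engine can exceed the Carnot limit: η_max = 1 − T_C/T_H = 1 − 313.15/1963.15 = 0.8405.
W_max = η_max · Q_H = 0.8405 × 252 = 212 kJ.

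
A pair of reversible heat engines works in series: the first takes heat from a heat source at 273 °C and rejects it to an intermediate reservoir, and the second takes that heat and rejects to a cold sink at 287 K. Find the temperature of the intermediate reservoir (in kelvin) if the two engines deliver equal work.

T_H = 273 °C → 273 + 273.15 = 546.15 K.
For reversible stages Q_m = Q_H·(T_m/T_H). Setting W₁ = Q_H(1 − T_m/T_H) equal to W₂ = Q_m(1 − T_C/T_m) = Q_H·(T_m − T_C)/T_H gives T_H − T_m = T_m − T_C, so T_m = (T_H + T_C)/2 = (546.15 + 287.00)/2 = 417 K.

T_m ≈ 417 K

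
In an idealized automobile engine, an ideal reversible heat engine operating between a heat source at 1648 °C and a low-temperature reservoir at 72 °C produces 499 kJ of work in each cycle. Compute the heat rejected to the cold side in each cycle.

Q_C ≈ 109 kJ

T_H = 1648 °C → 1648 + 273.15 = 1921.15 K.
T_C = 72 °C → 72 + 273.15 = 345.15 K.
Carnot efficiency: η = 1 − T_C/T_H = 1 − 345.15/1921.15 = 0.8203.
Since Q_C/Q_H = T_C/T_H and Q_H = W/η, Q_C = W·T_C/(T_H − T_C) = 499 × 345.15/1576.00 = 109 kJ.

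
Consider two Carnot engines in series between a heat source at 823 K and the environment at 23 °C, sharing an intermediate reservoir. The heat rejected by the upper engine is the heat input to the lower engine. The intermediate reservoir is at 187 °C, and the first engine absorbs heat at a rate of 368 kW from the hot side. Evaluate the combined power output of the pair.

Ẇ_total ≈ 236 kW

T_C = 23 °C → 23 + 273.15 = 296.15 K.
Two reversible stages in series are equivalent to a single Carnot engine between T_H and T_C, so η_total = 1 − T_C/T_H = 1 − 296.15/823.00 = 0.6402.
W_total = η_total · Q_H = 0.6402 × 368 = 236 kW.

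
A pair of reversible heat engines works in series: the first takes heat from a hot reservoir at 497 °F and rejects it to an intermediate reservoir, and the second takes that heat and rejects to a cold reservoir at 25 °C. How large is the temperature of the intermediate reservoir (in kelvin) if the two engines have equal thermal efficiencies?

T_H = 497 °F → (497 − 32) × 5/9 = 258.33 °C = 531.48 K.
T_C = 25 °C → 25 + 273.15 = 298.15 K.
Equal efficiencies require 1 − T_m/T_H = 1 − T_C/T_m, i.e. T_m/T_H = T_C/T_m, so T_m = √(T_H·T_C) = √(531.48 × 298.15) = 398.1 K.

T_m ≈ 398.1 K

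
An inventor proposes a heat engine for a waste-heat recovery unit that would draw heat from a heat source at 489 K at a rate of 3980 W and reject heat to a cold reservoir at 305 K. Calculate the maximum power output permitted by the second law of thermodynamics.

The upper bound on efficiency is η_max = 1 − T_C/T_H = 1 − 305.00/489.00 = 0.3763.
W_max = η_max · Q_H = 0.3763 × 3980 = 1498 W.

Ẇ_max ≈ 1498 W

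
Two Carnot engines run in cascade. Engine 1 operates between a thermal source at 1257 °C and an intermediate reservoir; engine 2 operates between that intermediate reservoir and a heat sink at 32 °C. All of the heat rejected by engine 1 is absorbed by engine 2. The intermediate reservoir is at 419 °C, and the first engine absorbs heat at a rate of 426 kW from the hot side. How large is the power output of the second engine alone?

Ẇ₂ ≈ 108 kW

T_H = 1257 °C → 1257 + 273.15 = 1530.15 K.
T_C = 32 °C → 32 + 273.15 = 305.15 K.
T_m = 419 °C → 419 + 273.15 = 692.15 K.
Heat entering the second stage: Q_m = Q_H·(T_m/T_H) = 426 × 692.15/1530.15 = 193 kW.
Second-stage efficiency η₂ = 1 − T_C/T_m = 1 − 305.15/692.15 = 0.5591, so W₂ = η₂·Q_m = 108 kW.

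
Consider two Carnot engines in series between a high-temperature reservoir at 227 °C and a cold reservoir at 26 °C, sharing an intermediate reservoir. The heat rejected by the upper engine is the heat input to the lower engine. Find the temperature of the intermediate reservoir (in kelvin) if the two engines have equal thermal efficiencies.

T_H = 227 °C → 227 + 273.15 = 500.15 K.
T_C = 26 °C → 26 + 273.15 = 299.15 K.
Equal efficiencies require 1 − T_m/T_H = 1 − T_C/T_m, i.e. T_m/T_H = T_C/T_m, so T_m = √(T_H·T_C) = √(500.15 × 299.15) = 387 K.

T_m ≈ 387 K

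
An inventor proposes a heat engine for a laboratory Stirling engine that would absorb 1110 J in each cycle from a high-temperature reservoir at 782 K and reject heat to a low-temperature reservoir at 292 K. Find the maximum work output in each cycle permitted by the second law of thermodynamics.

No engine can exceed the Carnot limit: η_max = 1 − T_C/T_H = 1 − 292.00/782.00 = 0.6266.
W_max = η_max · Q_H = 0.6266 × 1110 = 696 J.

W_max ≈ 696 J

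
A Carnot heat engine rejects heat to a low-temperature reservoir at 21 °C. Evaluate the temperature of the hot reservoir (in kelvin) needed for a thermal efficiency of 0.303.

T_C = 21 °C → 21 + 273.15 = 294.15 K.
From η = 1 − T_C/T_H, solving for T_H gives T_H = T_C/(1 − η) = 294.15/(1 − 0.303) = 422 K.

T_H ≈ 422 K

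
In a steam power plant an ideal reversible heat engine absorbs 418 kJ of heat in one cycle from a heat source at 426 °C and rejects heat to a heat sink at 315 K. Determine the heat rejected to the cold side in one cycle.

Q_C ≈ 188 kJ

T_H = 426 °C → 426 + 273.15 = 699.15 K.
Carnot efficiency: η = 1 − T_C/T_H = 1 − 315.00/699.15 = 0.5495.
For a reversible cycle Q_C/Q_H = T_C/T_H, so Q_C = 418 × 315.00/699.15 = 188 kJ.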